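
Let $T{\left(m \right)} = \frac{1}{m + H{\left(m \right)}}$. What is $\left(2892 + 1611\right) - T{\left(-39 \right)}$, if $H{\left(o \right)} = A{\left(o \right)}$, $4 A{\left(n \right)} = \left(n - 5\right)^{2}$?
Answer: $\frac{2003834}{445} \approx 4503.0$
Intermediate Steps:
$A{\left(n \right)} = \frac{\left(-5 + n\right)^{2}}{4}$ ($A{\left(n \right)} = \frac{\left(n - 5\right)^{2}}{4} = \frac{\left(-5 + n\right)^{2}}{4}$)
$H{\left(o \right)} = \frac{\left(-5 + o\right)^{2}}{4}$
$T{\left(m \right)} = \frac{1}{m + \frac{\left(-5 + m\right)^{2}}{4}}$
$\left(2892 + 1611\right) - T{\left(-39 \right)} = \left(2892 + 1611\right) - \frac{4}{\left(-5 - 39\right)^{2} + 4 \left(-39\right)} = 4503 - \frac{4}{\left(-44\right)^{2} - 156} = 4503 - \frac{4}{1936 - 156} = 4503 - \frac{4}{1780} = 4503 - 4 \cdot \frac{1}{1780} = 4503 - \frac{1}{445} = \frac{2003834}{445}$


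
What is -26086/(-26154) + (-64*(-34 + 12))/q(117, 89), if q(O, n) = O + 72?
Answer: 2319727/274617 ≈ 8.4471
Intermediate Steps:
q(O, n) = 72 + O
-26086/(-26154) + (-64*(-34 + 12))/q(117, 89) = -26086/(-26154) + (-64*(-34 + 12))/(72 + 117) = -26086*(-1/26154) - 64*(-22)/189 = 13043/13077 + 1408*(1/189) = 13043/13077 + 1408/189 = 2319727/274617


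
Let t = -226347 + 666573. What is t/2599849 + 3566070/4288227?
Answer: 3719677514244/3716247559241 ≈ 1.0009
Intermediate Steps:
t = 440226
t/2599849 + 3566070/4288227 = 440226/2599849 + 3566070/4288227 = 440226*(1/2599849) + 3566070*(1/4288227) = 440226/2599849 + 1188690/1429409 = 3719677514244/3716247559241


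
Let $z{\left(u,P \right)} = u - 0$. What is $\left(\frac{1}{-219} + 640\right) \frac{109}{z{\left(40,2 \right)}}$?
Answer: $\frac{15277331}{8760} \approx 1744.0$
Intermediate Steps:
$z{\left(u,P \right)} = u$ ($z{\left(u,P \right)} = u + 0 = u$)
$\left(\frac{1}{-219} + 640\right) \frac{109}{z{\left(40,2 \right)}} = \left(\frac{1}{-219} + 640\right) \frac{109}{40} = \left(- \frac{1}{219} + 640\right) 109 \cdot \frac{1}{40} = \frac{140159}{219} \cdot \frac{109}{40} = \frac{15277331}{8760}$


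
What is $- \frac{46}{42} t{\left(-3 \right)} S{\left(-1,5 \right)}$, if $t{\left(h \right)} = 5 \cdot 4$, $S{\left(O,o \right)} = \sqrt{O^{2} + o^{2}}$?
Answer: $- \frac{460 \sqrt{26}}{21} \approx -111.69$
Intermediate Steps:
$t{\left(h \right)} = 20$
$- \frac{46}{42} t{\left(-3 \right)} S{\left(-1,5 \right)} = - \frac{46}{42} \cdot 20 \sqrt{\left(-1\right)^{2} + 5^{2}} = \left(-46\right) \frac{1}{42} \cdot 20 \sqrt{1 + 25} = \left(- \frac{23}{21}\right) 20 \sqrt{26} = - \frac{460 \sqrt{26}}{21}$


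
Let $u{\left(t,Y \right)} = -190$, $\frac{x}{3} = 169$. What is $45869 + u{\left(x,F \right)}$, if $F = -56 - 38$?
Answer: $45679$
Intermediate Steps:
$x = 507$ ($x = 3 \cdot 169 = 507$)
$F = -94$
$45869 + u{\left(x,F \right)} = 45869 - 190 = 45679$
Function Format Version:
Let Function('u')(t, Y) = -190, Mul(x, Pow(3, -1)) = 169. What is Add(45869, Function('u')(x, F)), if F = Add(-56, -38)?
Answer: 45679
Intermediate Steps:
x = 507 (x = Mul(3, 169) = 507)
F = -94
Add(45869, Function('u')(x, F)) = Add(45869, -190) = 45679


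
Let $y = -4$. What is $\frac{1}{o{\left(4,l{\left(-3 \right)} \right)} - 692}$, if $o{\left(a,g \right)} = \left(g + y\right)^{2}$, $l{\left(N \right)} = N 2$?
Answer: $- \frac{1}{592} \approx -0.0016892$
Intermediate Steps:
$l{\left(N \right)} = 2 N$
$o{\left(a,g \right)} = \left(-4 + g\right)^{2}$ ($o{\left(a,g \right)} = \left(g - 4\right)^{2} = \left(-4 + g\right)^{2}$)
$\frac{1}{o{\left(4,l{\left(-3 \right)} \right)} - 692} = \frac{1}{\left(-4 + 2 \left(-3\right)\right)^{2} - 692} = \frac{1}{\left(-4 - 6\right)^{2} - 692} = \frac{1}{\left(-10\right)^{2} - 692} = \frac{1}{100 - 692} = \frac{1}{-592} = - \frac{1}{592}$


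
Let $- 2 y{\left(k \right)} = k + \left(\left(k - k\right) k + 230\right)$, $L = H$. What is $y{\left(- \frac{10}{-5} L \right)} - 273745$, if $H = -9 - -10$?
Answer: $-273861$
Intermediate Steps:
$H = 1$ ($H = -9 + 10 = 1$)
$L = 1$
$y{\left(k \right)} = -115 - \frac{k}{2}$ ($y{\left(k \right)} = - \frac{k + \left(\left(k - k\right) k + 230\right)}{2} = - \frac{k + \left(0 k + 230\right)}{2} = - \frac{k + \left(0 + 230\right)}{2} = - \frac{k + 230}{2} = - \frac{230 + k}{2} = -115 - \frac{k}{2}$)
$y{\left(- \frac{10}{-5} L \right)} - 273745 = \left(-115 - \frac{- \frac{10}{-5} \cdot 1}{2}\right) - 273745 = \left(-115 - \frac{\left(-10\right) \left(- \frac{1}{5}\right) 1}{2}\right) - 273745 = \left(-115 - \frac{2 \cdot 1}{2}\right) - 273745 = \left(-115 - 1\right) - 273745 = -116 - 273745 = -273861$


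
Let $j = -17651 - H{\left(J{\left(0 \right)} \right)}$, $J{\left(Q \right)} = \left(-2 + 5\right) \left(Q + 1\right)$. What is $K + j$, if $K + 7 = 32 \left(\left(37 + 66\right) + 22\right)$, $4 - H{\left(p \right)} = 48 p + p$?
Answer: $-13515$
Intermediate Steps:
$J{\left(Q \right)} = 3 + 3 Q$ ($J{\left(Q \right)} = 3 \left(1 + Q\right) = 3 + 3 Q$)
$H{\left(p \right)} = 4 - 49 p$ ($H{\left(p \right)} = 4 - \left(48 p + p\right) = 4 - 49 p$)
$j = -17508$ ($j = -17651 - \left(4 - 49 \left(3 + 3 \cdot 0\right)\right) = -17651 - \left(4 - 49 \left(3 + 0\right)\right) = -17651 - \left(4 - 147\right) = -17651 - -143 = -17651 + 143 = -17508$)
$K = 3993$ ($K = -7 + 32 \left(\left(37 + 66\right) + 22\right) = -7 + 32 \left(103 + 22\right) = -7 + 32 \cdot 125 = -7 + 4000 = 3993$)
$K + j = 3993 - 17508 = -13515$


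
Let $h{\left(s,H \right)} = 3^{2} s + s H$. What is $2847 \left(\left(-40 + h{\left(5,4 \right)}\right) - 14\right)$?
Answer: $31317$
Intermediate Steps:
$h{\left(s,H \right)} = 9 s + H s$
$2847 \left(\left(-40 + h{\left(5,4 \right)}\right) - 14\right) = 2847 \left(\left(-40 + 5 \left(9 + 4\right)\right) - 14\right) = 2847 \left(\left(-40 + 5 \cdot 13\right) - 14\right) = 2847 \left(\left(-40 + 65\right) - 14\right) = 2847 \left(25 - 14\right) = 2847 \cdot 11 = 31317$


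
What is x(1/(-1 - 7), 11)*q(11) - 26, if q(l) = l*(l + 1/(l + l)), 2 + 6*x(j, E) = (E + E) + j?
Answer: 12047/32 ≈ 376.47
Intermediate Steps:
x(j, E) = -⅓ + E/3 + j/6 (x(j, E) = -⅓ + ((E + E) + j)/6 = -⅓ + (2*E + j)/6 = -⅓ + (j + 2*E)/6 = -⅓ + (E/3 + j/6) = -⅓ + E/3 + j/6)
q(l) = l*(l + 1/(2*l))
x(1/(-1 - 7), 11)*q(11) - 26 = (-⅓ + (⅓)*11 + 1/(6*(-1 - 7)))*(½ + 11²) - 26 = (-⅓ + 11/3 + (⅙)/(-8))*(½ + 121) - 26 = (-⅓ + 11/3 + (⅙)*(-⅛))*(243/2) - 26 = (-⅓ + 11/3 - 1/48)*(243/2) - 26 = (53/16)*(243/2) - 26 = 12879/32 - 26 = 12047/32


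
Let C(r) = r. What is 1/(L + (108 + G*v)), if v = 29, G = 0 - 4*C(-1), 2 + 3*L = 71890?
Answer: 3/72560 ≈ 4.1345e-5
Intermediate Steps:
L = 71888/3 (L = -⅔ + (⅓)*71890 = -⅔ + 71890/3 = 71888/3 ≈ 23963.)
G = 4 (G = 0 - 4*(-1) = 0 + 4 = 4)
1/(L + (108 + G*v)) = 1/(71888/3 + (108 + 4*29)) = 1/(71888/3 + (108 + 116)) = 1/(71888/3 + 224) = 1/(72560/3) = 3/72560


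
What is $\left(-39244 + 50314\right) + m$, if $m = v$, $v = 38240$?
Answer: $49310$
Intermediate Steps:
$m = 38240$
$\left(-39244 + 50314\right) + m = \left(-39244 + 50314\right) + 38240 = 11070 + 38240 = 49310$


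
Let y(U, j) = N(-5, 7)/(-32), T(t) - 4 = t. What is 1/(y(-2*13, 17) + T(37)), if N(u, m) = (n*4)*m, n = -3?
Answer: 8/349 ≈ 0.022923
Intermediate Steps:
T(t) = 4 + t
N(u, m) = -12*m (N(u, m) = (-3*4)*m = -12*m)
y(U, j) = 21/8 (y(U, j) = -12*7/(-32) = -84*(-1/32) = 21/8)
1/(y(-2*13, 17) + T(37)) = 1/(21/8 + (4 + 37)) = 1/(21/8 + 41) = 1/(349/8) = 8/349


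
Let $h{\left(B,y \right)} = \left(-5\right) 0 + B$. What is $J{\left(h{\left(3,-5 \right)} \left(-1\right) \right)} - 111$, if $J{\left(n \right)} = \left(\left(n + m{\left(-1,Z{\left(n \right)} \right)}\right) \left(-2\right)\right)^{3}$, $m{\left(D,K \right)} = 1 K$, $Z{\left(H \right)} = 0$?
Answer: $105$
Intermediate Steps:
$h{\left(B,y \right)} = B$ ($h{\left(B,y \right)} = 0 + B = B$)
$m{\left(D,K \right)} = K$
$J{\left(n \right)} = - 8 n^{3}$ ($J{\left(n \right)} = \left(\left(n + 0\right) \left(-2\right)\right)^{3} = \left(n \left(-2\right)\right)^{3} = \left(- 2 n\right)^{3} = - 8 n^{3}$)
$J{\left(h{\left(3,-5 \right)} \left(-1\right) \right)} - 111 = - 8 \left(3 \left(-1\right)\right)^{3} - 111 = - 8 \left(-3\right)^{3} - 111 = \left(-8\right) \left(-27\right) - 111 = 216 - 111 = 105$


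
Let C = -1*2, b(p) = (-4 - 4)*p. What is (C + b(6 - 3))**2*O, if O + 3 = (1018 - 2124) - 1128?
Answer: -1512212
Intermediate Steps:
b(p) = -8*p
O = -2237 (O = -3 + ((1018 - 2124) - 1128) = -3 + (-1106 - 1128) = -3 - 2234 = -2237)
C = -2
(C + b(6 - 3))**2*O = (-2 - 8*(6 - 3))**2*(-2237) = (-2 - 8*3)**2*(-2237) = (-2 - 24)**2*(-2237) = (-26)**2*(-2237) = 676*(-2237) = -1512212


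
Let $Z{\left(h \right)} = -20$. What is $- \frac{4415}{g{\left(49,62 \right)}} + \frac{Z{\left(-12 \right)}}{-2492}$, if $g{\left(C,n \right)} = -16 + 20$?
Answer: $- \frac{2750525}{2492} \approx -1103.7$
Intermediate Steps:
$g{\left(C,n \right)} = 4$
$- \frac{4415}{g{\left(49,62 \right)}} + \frac{Z{\left(-12 \right)}}{-2492} = - \frac{4415}{4} - \frac{20}{-2492} = \left(-4415\right) \frac{1}{4} - - \frac{5}{623} = - \frac{4415}{4} + \frac{5}{623} = - \frac{2750525}{2492}$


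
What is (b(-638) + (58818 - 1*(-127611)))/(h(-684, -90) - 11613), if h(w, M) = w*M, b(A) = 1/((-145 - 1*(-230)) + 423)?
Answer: 94705933/25373076 ≈ 3.7325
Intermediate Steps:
b(A) = 1/508 (b(A) = 1/((-145 + 230) + 423) = 1/(85 + 423) = 1/508)
h(w, M) = M*w
(b(-638) + (58818 - 1*(-127611)))/(h(-684, -90) - 11613) = (1/508 + (58818 - 1*(-127611)))/(-90*(-684) - 11613) = (1/508 + (58818 + 127611))/(61560 - 11613) = (1/508 + 186429)/49947 = (94705933/508)*(1/49947) = 94705933/25373076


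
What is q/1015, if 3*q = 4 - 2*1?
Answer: 2/3045 ≈ 0.00065681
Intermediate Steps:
q = ⅔ (q = (4 - 2*1)/3 = (4 - 2)/3 = (⅓)*2 = ⅔ ≈ 0.66667)
q/1015 = (⅔)/1015 = (1/1015)*(⅔) = 2/3045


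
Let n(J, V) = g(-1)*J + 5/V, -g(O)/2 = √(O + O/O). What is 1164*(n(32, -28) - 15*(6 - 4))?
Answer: -245895/7 ≈ -35128.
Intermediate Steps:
g(O) = -2*√(1 + O) (g(O) = -2*√(O + O/O) = -2*√(O + 1) = -2*√(1 + O))
n(J, V) = 5/V (n(J, V) = (-2*√(1 - 1))*J + 5/V = (-2*√0)*J + 5/V = (-2*0)*J + 5/V = 0*J + 5/V = 0 + 5/V = 5/V)
1164*(n(32, -28) - 15*(6 - 4)) = 1164*(5/(-28) - 15*(6 - 4)) = 1164*(5*(-1/28) - 15*2) = 1164*(-5/28 - 30) = 1164*(-845/28) = -245895/7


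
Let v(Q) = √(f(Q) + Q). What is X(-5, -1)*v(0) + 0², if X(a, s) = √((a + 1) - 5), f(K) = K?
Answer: 0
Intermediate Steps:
v(Q) = √2*√Q (v(Q) = √(Q + Q) = √(2*Q) = √2*√Q)
X(a, s) = √(-4 + a) (X(a, s) = √((1 + a) - 5) = √(-4 + a))
X(-5, -1)*v(0) + 0² = √(-4 - 5)*(√2*√0) + 0² = √(-9)*(√2*0) + 0 = (3*I)*0 + 0 = 0 + 0 = 0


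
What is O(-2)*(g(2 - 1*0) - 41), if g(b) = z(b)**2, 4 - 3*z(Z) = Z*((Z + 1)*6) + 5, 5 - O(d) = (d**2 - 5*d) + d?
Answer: -7000/9 ≈ -777.78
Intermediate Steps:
O(d) = 5 - d**2 + 4*d (O(d) = 5 - ((d**2 - 5*d) + d) = 5 - (d**2 - 4*d) = 5 + (-d**2 + 4*d) = 5 - d**2 + 4*d)
z(Z) = -1/3 - Z*(6 + 6*Z)/3 (z(Z) = 4/3 - (Z*((Z + 1)*6) + 5)/3 = 4/3 - (Z*((1 + Z)*6) + 5)/3 = 4/3 - (Z*(6 + 6*Z) + 5)/3 = 4/3 - (5 + Z*(6 + 6*Z))/3 = 4/3 + (-5/3 - Z*(6 + 6*Z)/3) = -1/3 - Z*(6 + 6*Z)/3)
g(b) = (-1/3 - 2*b - 2*b**2)**2
O(-2)*(g(2 - 1*0) - 41) = (5 - 1*(-2)**2 + 4*(-2))*((1 + 6*(2 - 1*0) + 6*(2 - 1*0)**2)**2/9 - 41) = (5 - 1*4 - 8)*((1 + 6*(2 + 0) + 6*(2 + 0)**2)**2/9 - 41) = (5 - 4 - 8)*((1 + 6*2 + 6*2**2)**2/9 - 41) = -7*((1 + 12 + 6*4)**2/9 - 41) = -7*((1 + 12 + 24)**2/9 - 41) = -7*((1/9)*37**2 - 41) = -7*((1/9)*1369 - 41) = -7*(1369/9 - 41) = -7*1000/9 = -7000/9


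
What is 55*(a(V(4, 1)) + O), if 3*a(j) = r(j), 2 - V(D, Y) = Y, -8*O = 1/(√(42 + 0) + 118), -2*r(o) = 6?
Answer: -277935/5048 + 5*√42/10096 ≈ -55.055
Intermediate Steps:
r(o) = -3 (r(o) = -½*6 = -3)
O = -1/(8*(118 + √42)) (O = -1/(8*(√(42 + 0) + 118)) = -1/(8*(√42 + 118)) = -1/(8*(118 + √42)) ≈ -0.0010042)
V(D, Y) = 2 - Y
a(j) = -1 (a(j) = (⅓)*(-3) = -1)
55*(a(V(4, 1)) + O) = 55*(-1 + (-59/55528 + √42/111056)) = 55*(-55587/55528 + √42/111056) = -277935/5048 + 5*√42/10096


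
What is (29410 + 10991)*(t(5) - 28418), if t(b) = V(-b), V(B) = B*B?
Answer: -1147105593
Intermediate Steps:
V(B) = B**2
t(b) = b**2 (t(b) = (-b)**2 = b**2)
(29410 + 10991)*(t(5) - 28418) = (29410 + 10991)*(5**2 - 28418) = 40401*(25 - 28418) = 40401*(-28393) = -1147105593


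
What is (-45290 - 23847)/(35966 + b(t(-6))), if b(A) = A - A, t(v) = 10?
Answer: -69137/35966 ≈ -1.9223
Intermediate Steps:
b(A) = 0
(-45290 - 23847)/(35966 + b(t(-6))) = (-45290 - 23847)/(35966 + 0) = -69137/35966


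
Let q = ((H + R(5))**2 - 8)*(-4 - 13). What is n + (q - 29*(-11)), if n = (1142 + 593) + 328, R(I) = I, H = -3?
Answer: 2450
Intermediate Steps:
n = 2063 (n = 1735 + 328 = 2063)
q = 68 (q = ((-3 + 5)**2 - 8)*(-4 - 13) = (2**2 - 8)*(-17) = (4 - 8)*(-17) = -4*(-17) = 68)
n + (q - 29*(-11)) = 2063 + (68 - 29*(-11)) = 2063 + (68 + 319) = 2063 + 387 = 2450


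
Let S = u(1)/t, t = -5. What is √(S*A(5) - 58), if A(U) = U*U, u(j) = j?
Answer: 3*I*√7 ≈ 7.9373*I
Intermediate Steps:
S = -⅕ (S = 1/(-5) = 1*(-⅕) = -⅕ ≈ -0.20000)
A(U) = U²
√(S*A(5) - 58) = √(-⅕*5² - 58) = √(-⅕*25 - 58) = √(-5 - 58) = √(-63) = 3*I*√7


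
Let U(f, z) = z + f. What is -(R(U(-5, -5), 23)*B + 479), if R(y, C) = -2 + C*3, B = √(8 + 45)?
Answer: -479 - 67*√53 ≈ -966.77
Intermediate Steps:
U(f, z) = f + z
B = √53 ≈ 7.2801
R(y, C) = -2 + 3*C
-(R(U(-5, -5), 23)*B + 479) = -((-2 + 3*23)*√53 + 479) = -((-2 + 69)*√53 + 479) = -(67*√53 + 479) = -(479 + 67*√53) = -479 - 67*√53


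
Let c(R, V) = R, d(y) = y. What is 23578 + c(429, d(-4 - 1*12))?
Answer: 24007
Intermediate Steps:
23578 + c(429, d(-4 - 1*12)) = 23578 + 429 = 24007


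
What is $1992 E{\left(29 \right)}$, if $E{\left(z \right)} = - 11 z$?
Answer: $-635448$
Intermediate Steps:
$1992 E{\left(29 \right)} = 1992 \left(\left(-11\right) 29\right) = 1992 \left(-319\right) = -635448$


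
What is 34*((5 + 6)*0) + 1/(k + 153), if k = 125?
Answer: 1/278 ≈ 0.0035971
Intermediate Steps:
34*((5 + 6)*0) + 1/(k + 153) = 34*((5 + 6)*0) + 1/(125 + 153) = 34*(11*0) + 1/278 = 34*0 + 1/278 = 0 + 1/278 = 1/278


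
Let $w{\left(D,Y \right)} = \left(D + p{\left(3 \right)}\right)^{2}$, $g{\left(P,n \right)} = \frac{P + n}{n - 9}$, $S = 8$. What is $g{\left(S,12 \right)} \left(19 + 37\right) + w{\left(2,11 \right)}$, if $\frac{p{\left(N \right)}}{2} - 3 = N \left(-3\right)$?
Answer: $\frac{1420}{3} \approx 473.33$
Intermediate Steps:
$p{\left(N \right)} = 6 - 6 N$ ($p{\left(N \right)} = 6 + 2 N \left(-3\right) = 6 + 2 \left(- 3 N\right) = 6 - 6 N$)
$g{\left(P,n \right)} = \frac{P + n}{-9 + n}$
$w{\left(D,Y \right)} = \left(-12 + D\right)^{2}$ ($w{\left(D,Y \right)} = \left(D + \left(6 - 18\right)\right)^{2} = \left(D - 12\right)^{2} = \left(-12 + D\right)^{2}$)
$g{\left(S,12 \right)} \left(19 + 37\right) + w{\left(2,11 \right)} = \frac{8 + 12}{-9 + 12} \left(19 + 37\right) + \left(-12 + 2\right)^{2} = \frac{1}{3} \cdot 20 \cdot 56 + \left(-10\right)^{2} = \frac{1}{3} \cdot 20 \cdot 56 + 100 = \frac{20}{3} \cdot 56 + 100 = \frac{1120}{3} + 100 = \frac{1420}{3}$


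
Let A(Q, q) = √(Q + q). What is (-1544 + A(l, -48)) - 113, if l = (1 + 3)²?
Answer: -1657 + 4*I*√2 ≈ -1657.0 + 5.6569*I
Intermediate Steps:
l = 16 (l = 4² = 16)
(-1544 + A(l, -48)) - 113 = (-1544 + √(16 - 48)) - 113 = (-1544 + √(-32)) - 113 = (-1544 + 4*I*√2) - 113 = -1657 + 4*I*√2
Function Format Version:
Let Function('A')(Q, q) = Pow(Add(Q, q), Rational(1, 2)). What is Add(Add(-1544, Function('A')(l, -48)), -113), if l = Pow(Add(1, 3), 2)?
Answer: Add(-1657, Mul(4, I, Pow(2, Rational(1, 2)))) ≈ Add(-1657.0, Mul(5.6569, I))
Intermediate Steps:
l = 16 (l = Pow(4, 2) = 16)
Add(Add(-1544, Function('A')(l, -48)), -113) = Add(Add(-1544, Pow(Add(16, -48), Rational(1, 2))), -113) = Add(Add(-1544, Pow(-32, Rational(1, 2))), -113) = Add(Add(-1544, Mul(4, I, Pow(2, Rational(1, 2)))), -113) = Add(-1657, Mul(4, I, Pow(2, Rational(1, 2))))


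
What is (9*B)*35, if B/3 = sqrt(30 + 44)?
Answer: 945*sqrt(74) ≈ 8129.2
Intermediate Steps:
B = 3*sqrt(74) (B = 3*sqrt(30 + 44) = 3*sqrt(74) ≈ 25.807)
(9*B)*35 = (9*(3*sqrt(74)))*35 = (27*sqrt(74))*35 = 945*sqrt(74)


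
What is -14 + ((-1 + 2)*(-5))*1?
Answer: -19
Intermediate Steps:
-14 + ((-1 + 2)*(-5))*1 = -14 + (1*(-5))*1 = -14 - 5*1 = -14 - 5 = -19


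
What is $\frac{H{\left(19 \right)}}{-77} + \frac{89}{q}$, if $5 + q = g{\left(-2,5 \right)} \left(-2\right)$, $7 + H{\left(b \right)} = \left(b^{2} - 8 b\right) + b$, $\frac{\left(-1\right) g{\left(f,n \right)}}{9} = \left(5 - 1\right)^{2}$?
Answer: $- \frac{55690}{21791} \approx -2.5556$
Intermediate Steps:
$g{\left(f,n \right)} = -144$ ($g{\left(f,n \right)} = - 9 \left(5 - 1\right)^{2} = - 9 \cdot 4^{2} = \left(-9\right) 16 = -144$)
$H{\left(b \right)} = -7 + b^{2} - 7 b$ ($H{\left(b \right)} = -7 + \left(\left(b^{2} - 8 b\right) + b\right) = -7 + \left(b^{2} - 7 b\right) = -7 + b^{2} - 7 b$)
$q = 283$ ($q = -5 - -288 = -5 + 288 = 283$)
$\frac{H{\left(19 \right)}}{-77} + \frac{89}{q} = \frac{-7 + 19^{2} - 133}{-77} + \frac{89}{283} = \left(-7 + 361 - 133\right) \left(- \frac{1}{77}\right) + 89 \cdot \frac{1}{283} = 221 \left(- \frac{1}{77}\right) + \frac{89}{283} = - \frac{221}{77} + \frac{89}{283} = - \frac{55690}{21791}$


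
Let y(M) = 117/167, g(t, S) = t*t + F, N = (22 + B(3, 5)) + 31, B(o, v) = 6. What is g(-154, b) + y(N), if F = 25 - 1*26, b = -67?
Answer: 3960522/167 ≈ 23716.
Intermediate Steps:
N = 59 (N = (22 + 6) + 31 = 28 + 31 = 59)
F = -1 (F = 25 - 26 = -1)
g(t, S) = -1 + t² (g(t, S) = t*t - 1 = t² - 1 = -1 + t²)
y(M) = 117/167 (y(M) = 117*(1/167) = 117/167)
g(-154, b) + y(N) = (-1 + (-154)²) + 117/167 = (-1 + 23716) + 117/167 = 23715 + 117/167 = 3960522/167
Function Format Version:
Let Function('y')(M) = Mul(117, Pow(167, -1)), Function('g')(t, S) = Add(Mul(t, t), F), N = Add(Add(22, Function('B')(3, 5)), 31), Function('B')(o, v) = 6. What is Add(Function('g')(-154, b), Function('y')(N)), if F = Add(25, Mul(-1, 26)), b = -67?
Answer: Rational(3960522, 167) ≈ 23716.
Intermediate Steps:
N = 59 (N = Add(Add(22, 6), 31) = Add(28, 31) = 59)
F = -1 (F = Add(25, -26) = -1)
Function('g')(t, S) = Add(-1, Pow(t, 2)) (Function('g')(t, S) = Add(Mul(t, t), -1) = Add(Pow(t, 2), -1) = Add(-1, Pow(t, 2)))
Function('y')(M) = Rational(117, 167) (Function('y')(M) = Mul(117, Rational(1, 167)) = Rational(117, 167))
Add(Function('g')(-154, b), Function('y')(N)) = Add(Add(-1, Pow(-154, 2)), Rational(117, 167)) = Add(Add(-1, 23716), Rational(117, 167)) = Add(23715, Rational(117, 167)) = Rational(3960522, 167)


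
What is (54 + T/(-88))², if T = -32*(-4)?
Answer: 334084/121 ≈ 2761.0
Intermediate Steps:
T = 128
(54 + T/(-88))² = (54 + 128/(-88))² = (54 + 128*(-1/88))² = (54 - 16/11)² = (578/11)² = 334084/121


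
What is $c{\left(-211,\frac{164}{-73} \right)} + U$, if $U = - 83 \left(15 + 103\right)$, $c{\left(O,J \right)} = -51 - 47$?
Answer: $-9892$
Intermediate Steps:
$c{\left(O,J \right)} = -98$
$U = -9794$ ($U = \left(-83\right) 118 = -9794$)
$c{\left(-211,\frac{164}{-73} \right)} + U = -98 - 9794 = -9892$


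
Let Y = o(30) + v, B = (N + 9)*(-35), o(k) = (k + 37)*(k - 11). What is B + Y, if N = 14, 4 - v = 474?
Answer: -2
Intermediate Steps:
v = -470 (v = 4 - 1*474 = 4 - 474 = -470)
o(k) = (-11 + k)*(37 + k) (o(k) = (37 + k)*(-11 + k) = (-11 + k)*(37 + k))
B = -805 (B = (14 + 9)*(-35) = 23*(-35) = -805)
Y = 803 (Y = (-407 + 30² + 26*30) - 470 = (-407 + 900 + 780) - 470 = 1273 - 470 = 803)
B + Y = -805 + 803 = -2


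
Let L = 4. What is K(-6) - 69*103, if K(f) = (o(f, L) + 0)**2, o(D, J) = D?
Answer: -7071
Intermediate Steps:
K(f) = f**2 (K(f) = (f + 0)**2 = f**2)
K(-6) - 69*103 = (-6)**2 - 69*103 = 36 - 7107 = -7071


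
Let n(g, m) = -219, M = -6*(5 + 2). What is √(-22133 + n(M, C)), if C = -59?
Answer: 4*I*√1397 ≈ 149.51*I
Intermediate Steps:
M = -42 (M = -6*7 = -42)
√(-22133 + n(M, C)) = √(-22133 - 219) = √(-22352) = 4*I*√1397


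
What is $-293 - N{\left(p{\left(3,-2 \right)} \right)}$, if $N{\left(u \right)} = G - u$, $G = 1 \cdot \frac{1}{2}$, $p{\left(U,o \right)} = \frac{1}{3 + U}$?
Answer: $- \frac{880}{3} \approx -293.33$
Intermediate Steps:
$G = \frac{1}{2}$ ($G = 1 \cdot \frac{1}{2} = \frac{1}{2} \approx 0.5$)
$N{\left(u \right)} = \frac{1}{2} - u$
$-293 - N{\left(p{\left(3,-2 \right)} \right)} = -293 - \left(\frac{1}{2} - \frac{1}{3 + 3}\right) = -293 - \left(\frac{1}{2} - \frac{1}{6}\right) = -293 - \frac{1}{3} = - \frac{880}{3}$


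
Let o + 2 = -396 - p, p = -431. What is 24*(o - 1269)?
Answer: -29664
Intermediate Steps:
o = 33 (o = -2 + (-396 - 1*(-431)) = -2 + (-396 + 431) = -2 + 35 = 33)
24*(o - 1269) = 24*(33 - 1269) = 24*(-1236) = -29664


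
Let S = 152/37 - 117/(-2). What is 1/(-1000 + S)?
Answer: -74/69367 ≈ -0.0010668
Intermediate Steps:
S = 4633/74 (S = 152*(1/37) - 117*(-½) = 152/37 + 117/2 = 4633/74 ≈ 62.608)
1/(-1000 + S) = 1/(-1000 + 4633/74) = 1/(-69367/74) = -74/69367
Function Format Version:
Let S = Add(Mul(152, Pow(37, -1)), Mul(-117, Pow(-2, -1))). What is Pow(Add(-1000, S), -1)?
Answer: Rational(-74, 69367) ≈ -0.0010668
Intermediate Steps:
S = Rational(4633, 74) (S = Add(Mul(152, Rational(1, 37)), Mul(-117, Rational(-1, 2))) = Add(Rational(152, 37), Rational(117, 2)) = Rational(4633, 74) ≈ 62.608)
Pow(Add(-1000, S), -1) = Pow(Add(-1000, Rational(4633, 74)), -1) = Pow(Rational(-69367, 74), -1) = Rational(-74, 69367)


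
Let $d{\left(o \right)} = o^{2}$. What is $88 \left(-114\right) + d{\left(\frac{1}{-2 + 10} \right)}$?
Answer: $- \frac{642047}{64} \approx -10032.0$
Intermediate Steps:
$88 \left(-114\right) + d{\left(\frac{1}{-2 + 10} \right)} = 88 \left(-114\right) + \left(\frac{1}{-2 + 10}\right)^{2} = -10032 + \left(\frac{1}{8}\right)^{2} = -10032 + \frac{1}{64} = - \frac{642047}{64}$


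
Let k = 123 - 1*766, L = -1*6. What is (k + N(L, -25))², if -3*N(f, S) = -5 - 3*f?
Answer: 3771364/9 ≈ 4.1904e+5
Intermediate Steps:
L = -6
N(f, S) = 5/3 + f (N(f, S) = -(-5 - 3*f)/3 = 5/3 + f)
k = -643 (k = 123 - 766 = -643)
(k + N(L, -25))² = (-643 + (5/3 - 6))² = (-643 - 13/3)² = (-1942/3)² = 3771364/9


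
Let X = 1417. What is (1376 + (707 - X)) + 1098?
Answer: 1764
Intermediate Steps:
(1376 + (707 - X)) + 1098 = (1376 + (707 - 1*1417)) + 1098 = (1376 + (707 - 1417)) + 1098 = (1376 - 710) + 1098 = 666 + 1098 = 1764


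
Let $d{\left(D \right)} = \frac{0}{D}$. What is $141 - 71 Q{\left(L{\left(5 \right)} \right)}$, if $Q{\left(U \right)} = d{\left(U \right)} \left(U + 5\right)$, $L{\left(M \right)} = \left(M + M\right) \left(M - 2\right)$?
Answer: $141$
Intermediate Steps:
$L{\left(M \right)} = 2 M \left(-2 + M\right)$
$d{\left(D \right)} = 0$
$Q{\left(U \right)} = 0$ ($Q{\left(U \right)} = 0 \left(U + 5\right) = 0 \left(5 + U\right) = 0$)
$141 - 71 Q{\left(L{\left(5 \right)} \right)} = 141 - 0 = 141 + 0 = 141$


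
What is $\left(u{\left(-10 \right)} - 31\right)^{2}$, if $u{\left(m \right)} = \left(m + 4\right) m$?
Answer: $841$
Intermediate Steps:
$u{\left(m \right)} = m \left(4 + m\right)$ ($u{\left(m \right)} = \left(4 + m\right) m = m \left(4 + m\right)$)
$\left(u{\left(-10 \right)} - 31\right)^{2} = \left(- 10 \left(4 - 10\right) - 31\right)^{2} = \left(\left(-10\right) \left(-6\right) - 31\right)^{2} = \left(60 - 31\right)^{2} = 29^{2} = 841$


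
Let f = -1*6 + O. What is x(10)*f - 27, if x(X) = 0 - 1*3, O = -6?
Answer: 9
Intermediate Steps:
x(X) = -3 (x(X) = 0 - 3 = -3)
f = -12 (f = -1*6 - 6 = -6 - 6 = -12)
x(10)*f - 27 = -3*(-12) - 27 = 36 - 27 = 9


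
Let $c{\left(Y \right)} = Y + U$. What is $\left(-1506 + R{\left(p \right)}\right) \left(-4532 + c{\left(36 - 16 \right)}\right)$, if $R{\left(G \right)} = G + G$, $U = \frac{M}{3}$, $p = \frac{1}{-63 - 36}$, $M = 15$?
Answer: $\frac{671975672}{99} \approx 6.7876 \cdot 10^{6}$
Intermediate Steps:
$p = - \frac{1}{99}$ ($p = \frac{1}{-99} = - \frac{1}{99} \approx -0.010101$)
$U = 5$ ($U = \frac{15}{3} = 15 \cdot \frac{1}{3} = 5$)
$R{\left(G \right)} = 2 G$
$c{\left(Y \right)} = 5 + Y$ ($c{\left(Y \right)} = Y + 5 = 5 + Y$)
$\left(-1506 + R{\left(p \right)}\right) \left(-4532 + c{\left(36 - 16 \right)}\right) = \left(-1506 + 2 \left(- \frac{1}{99}\right)\right) \left(-4532 + \left(5 + \left(36 - 16\right)\right)\right) = \left(-1506 - \frac{2}{99}\right) \left(-4532 + \left(5 + 20\right)\right) = - \frac{149096 \left(-4532 + 25\right)}{99} = \left(- \frac{149096}{99}\right) \left(-4507\right) = \frac{671975672}{99}$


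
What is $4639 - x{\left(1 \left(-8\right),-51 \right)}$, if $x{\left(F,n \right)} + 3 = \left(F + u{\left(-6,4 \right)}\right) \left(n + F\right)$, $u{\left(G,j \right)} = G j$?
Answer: $2754$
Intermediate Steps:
$x{\left(F,n \right)} = -3 + \left(-24 + F\right) \left(F + n\right)$ ($x{\left(F,n \right)} = -3 + \left(F - 24\right) \left(n + F\right) = -3 + \left(F - 24\right) \left(F + n\right) = -3 + \left(-24 + F\right) \left(F + n\right)$)
$4639 - x{\left(1 \left(-8\right),-51 \right)} = 4639 - \left(-3 + \left(1 \left(-8\right)\right)^{2} - 24 \cdot 1 \left(-8\right) - -1224 + 1 \left(-8\right) \left(-51\right)\right) = 4639 - \left(-3 + \left(-8\right)^{2} - -192 + 1224 - -408\right) = 4639 - \left(-3 + 64 + 192 + 1224 + 408\right) = 4639 - 1885 = 2754$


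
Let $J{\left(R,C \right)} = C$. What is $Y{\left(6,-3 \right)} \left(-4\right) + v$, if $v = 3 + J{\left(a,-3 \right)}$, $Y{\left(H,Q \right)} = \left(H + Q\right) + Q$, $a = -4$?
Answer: $0$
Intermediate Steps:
$Y{\left(H,Q \right)} = H + 2 Q$
$v = 0$ ($v = 3 - 3 = 0$)
$Y{\left(6,-3 \right)} \left(-4\right) + v = \left(6 + 2 \left(-3\right)\right) \left(-4\right) + 0 = \left(6 - 6\right) \left(-4\right) + 0 = 0 \left(-4\right) + 0 = 0 + 0 = 0$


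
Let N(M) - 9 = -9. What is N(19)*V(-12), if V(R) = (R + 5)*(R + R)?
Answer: 0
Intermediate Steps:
N(M) = 0 (N(M) = 9 - 9 = 0)
V(R) = 2*R*(5 + R) (V(R) = (5 + R)*(2*R) = 2*R*(5 + R))
N(19)*V(-12) = 0*(2*(-12)*(5 - 12)) = 0*(2*(-12)*(-7)) = 0*168 = 0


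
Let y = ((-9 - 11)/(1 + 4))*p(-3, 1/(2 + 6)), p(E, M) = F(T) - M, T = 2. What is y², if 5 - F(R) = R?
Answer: 529/4 ≈ 132.25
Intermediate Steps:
F(R) = 5 - R
p(E, M) = 3 - M (p(E, M) = (5 - 1*2) - M = (5 - 2) - M = 3 - M)
y = -23/2 (y = ((-9 - 11)/(1 + 4))*(3 - 1/(2 + 6)) = (-20/5)*(3 - 1/8) = (-20*⅕)*(3 - 1*⅛) = -4*(3 - ⅛) = -4*23/8 = -23/2 ≈ -11.500)
y² = (-23/2)² = 529/4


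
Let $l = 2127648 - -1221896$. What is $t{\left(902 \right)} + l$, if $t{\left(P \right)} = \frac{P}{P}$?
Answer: $3349545$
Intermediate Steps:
$t{\left(P \right)} = 1$
$l = 3349544$ ($l = 2127648 + 1221896 = 3349544$)
$t{\left(902 \right)} + l = 1 + 3349544 = 3349545$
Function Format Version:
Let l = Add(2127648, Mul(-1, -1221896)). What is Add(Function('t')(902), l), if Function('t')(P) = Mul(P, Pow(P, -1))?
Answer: 3349545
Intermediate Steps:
Function('t')(P) = 1
l = 3349544 (l = Add(2127648, 1221896) = 3349544)
Add(Function('t')(902), l) = Add(1, 3349544) = 3349545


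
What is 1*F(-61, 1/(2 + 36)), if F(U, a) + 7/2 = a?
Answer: -66/19 ≈ -3.4737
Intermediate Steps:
F(U, a) = -7/2 + a
1*F(-61, 1/(2 + 36)) = 1*(-7/2 + 1/(2 + 36)) = 1*(-7/2 + 1/38) = 1*(-66/19) = -66/19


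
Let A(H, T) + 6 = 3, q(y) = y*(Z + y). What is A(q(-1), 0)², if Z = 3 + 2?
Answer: 9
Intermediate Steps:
Z = 5
q(y) = y*(5 + y)
A(H, T) = -3 (A(H, T) = -6 + 3 = -3)
A(q(-1), 0)² = (-3)² = 9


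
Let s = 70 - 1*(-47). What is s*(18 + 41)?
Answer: 6903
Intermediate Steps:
s = 117 (s = 70 + 47 = 117)
s*(18 + 41) = 117*(18 + 41) = 117*59 = 6903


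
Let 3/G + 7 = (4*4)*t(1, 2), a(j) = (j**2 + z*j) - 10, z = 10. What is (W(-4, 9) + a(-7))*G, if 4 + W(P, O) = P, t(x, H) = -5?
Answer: 39/29 ≈ 1.3448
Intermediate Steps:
a(j) = -10 + j**2 + 10*j (a(j) = (j**2 + 10*j) - 10 = -10 + j**2 + 10*j)
W(P, O) = -4 + P
G = -1/29 (G = 3/(-7 + (4*4)*(-5)) = 3/(-7 + 16*(-5)) = 3/(-7 - 80) = 3/(-87) = 3*(-1/87) = -1/29 ≈ -0.034483)
(W(-4, 9) + a(-7))*G = ((-4 - 4) + (-10 + (-7)**2 + 10*(-7)))*(-1/29) = (-8 + (-10 + 49 - 70))*(-1/29) = (-8 - 31)*(-1/29) = -39*(-1/29) = 39/29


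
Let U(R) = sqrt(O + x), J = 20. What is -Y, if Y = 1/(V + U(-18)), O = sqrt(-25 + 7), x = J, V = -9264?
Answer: 1/(9264 - sqrt(20 + 3*I*sqrt(2))) ≈ 0.000108 + 5.5e-9*I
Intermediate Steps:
x = 20
O = 3*I*sqrt(2) (O = sqrt(-18) = 3*I*sqrt(2) ≈ 4.2426*I)
U(R) = sqrt(20 + 3*I*sqrt(2)) (U(R) = sqrt(3*I*sqrt(2) + 20) = sqrt(20 + 3*I*sqrt(2)))
Y = 1/(-9264 + sqrt(20 + 3*I*sqrt(2))) ≈ -0.000108 - 5.5e-9*I
-Y = -(-1)/(9264 - sqrt(20 + 3*I*sqrt(2))) = 1/(9264 - sqrt(20 + 3*I*sqrt(2)))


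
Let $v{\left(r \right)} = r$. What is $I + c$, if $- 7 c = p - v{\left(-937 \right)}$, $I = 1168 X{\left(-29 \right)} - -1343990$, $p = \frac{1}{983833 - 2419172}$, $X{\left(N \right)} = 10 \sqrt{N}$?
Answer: $\frac{13502223925628}{10047373} + 11680 i \sqrt{29} \approx 1.3439 \cdot 10^{6} + 62899.0 i$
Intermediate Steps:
$p = - \frac{1}{1435339}$ ($p = \frac{1}{-1435339} = - \frac{1}{1435339} \approx -6.967 \cdot 10^{-7}$)
$I = 1343990 + 11680 i \sqrt{29}$ ($I = 1168 \cdot 10 \sqrt{-29} - -1343990 = 1168 \cdot 10 i \sqrt{29} + 1343990 = 11680 i \sqrt{29} + 1343990 = 1343990 + 11680 i \sqrt{29} \approx 1.344 \cdot 10^{6} + 62899.0 i$)
$c = - \frac{1344912642}{10047373}$ ($c = - \frac{- \frac{1}{1435339} - -937}{7} = - \frac{- \frac{1}{1435339} + 937}{7} = \left(- \frac{1}{7}\right) \frac{1344912642}{1435339} = - \frac{1344912642}{10047373} \approx -133.86$)
$I + c = \left(1343990 + 11680 i \sqrt{29}\right) - \frac{1344912642}{10047373} = \frac{13502223925628}{10047373} + 11680 i \sqrt{29}$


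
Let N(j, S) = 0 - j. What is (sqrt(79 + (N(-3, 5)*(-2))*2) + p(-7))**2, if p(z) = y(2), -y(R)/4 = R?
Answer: (8 - sqrt(67))**2 ≈ 0.034356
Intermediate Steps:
N(j, S) = -j
y(R) = -4*R
p(z) = -8 (p(z) = -4*2 = -8)
(sqrt(79 + (N(-3, 5)*(-2))*2) + p(-7))**2 = (sqrt(79 + (-1*(-3)*(-2))*2) - 8)**2 = (sqrt(79 + (3*(-2))*2) - 8)**2 = (sqrt(79 - 6*2) - 8)**2 = (sqrt(79 - 12) - 8)**2 = (sqrt(67) - 8)**2 = (-8 + sqrt(67))**2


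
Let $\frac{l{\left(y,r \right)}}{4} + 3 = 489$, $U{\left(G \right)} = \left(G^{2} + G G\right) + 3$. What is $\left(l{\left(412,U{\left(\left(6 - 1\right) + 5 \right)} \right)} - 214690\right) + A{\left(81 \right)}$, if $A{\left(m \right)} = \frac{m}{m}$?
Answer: $-212745$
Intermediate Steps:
$U{\left(G \right)} = 3 + 2 G^{2}$ ($U{\left(G \right)} = \left(G^{2} + G^{2}\right) + 3 = 2 G^{2} + 3 = 3 + 2 G^{2}$)
$l{\left(y,r \right)} = 1944$ ($l{\left(y,r \right)} = -12 + 4 \cdot 489 = -12 + 1956 = 1944$)
$A{\left(m \right)} = 1$
$\left(l{\left(412,U{\left(\left(6 - 1\right) + 5 \right)} \right)} - 214690\right) + A{\left(81 \right)} = \left(1944 - 214690\right) + 1 = -212746 + 1 = -212745$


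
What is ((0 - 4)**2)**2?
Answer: 256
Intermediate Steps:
((0 - 4)**2)**2 = ((-4)**2)**2 = 16**2 = 256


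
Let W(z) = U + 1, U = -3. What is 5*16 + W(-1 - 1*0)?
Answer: 78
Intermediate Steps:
W(z) = -2 (W(z) = -3 + 1 = -2)
5*16 + W(-1 - 1*0) = 5*16 - 2 = 80 - 2 = 78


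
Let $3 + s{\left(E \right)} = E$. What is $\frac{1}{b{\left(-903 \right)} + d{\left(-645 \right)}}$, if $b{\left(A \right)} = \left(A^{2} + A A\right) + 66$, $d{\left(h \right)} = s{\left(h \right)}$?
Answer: $\frac{1}{1630236} \approx 6.1341 \cdot 10^{-7}$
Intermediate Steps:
$s{\left(E \right)} = -3 + E$
$d{\left(h \right)} = -3 + h$
$b{\left(A \right)} = 66 + 2 A^{2}$ ($b{\left(A \right)} = \left(A^{2} + A^{2}\right) + 66 = 2 A^{2} + 66 = 66 + 2 A^{2}$)
$\frac{1}{b{\left(-903 \right)} + d{\left(-645 \right)}} = \frac{1}{\left(66 + 2 \left(-903\right)^{2}\right) - 648} = \frac{1}{\left(66 + 2 \cdot 815409\right) - 648} = \frac{1}{\left(66 + 1630818\right) - 648} = \frac{1}{1630884 - 648} = \frac{1}{1630236}$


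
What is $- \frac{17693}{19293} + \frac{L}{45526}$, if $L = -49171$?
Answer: $- \frac{1754147621}{878333118} \approx -1.9971$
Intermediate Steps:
$- \frac{17693}{19293} + \frac{L}{45526} = - \frac{17693}{19293} - \frac{49171}{45526} = - \frac{1754147621}{878333118}$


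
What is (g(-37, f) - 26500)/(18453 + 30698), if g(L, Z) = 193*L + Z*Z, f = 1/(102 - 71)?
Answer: -32329000/47234111 ≈ -0.68444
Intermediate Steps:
f = 1/31 ≈ 0.032258
g(L, Z) = Z**2 + 193*L (g(L, Z) = 193*L + Z**2 = Z**2 + 193*L)
(g(-37, f) - 26500)/(18453 + 30698) = (((1/31)**2 + 193*(-37)) - 26500)/(18453 + 30698) = ((1/961 - 7141) - 26500)/49151 = (-6862500/961 - 26500)*(1/49151) = -32329000/961*1/49151 = -32329000/47234111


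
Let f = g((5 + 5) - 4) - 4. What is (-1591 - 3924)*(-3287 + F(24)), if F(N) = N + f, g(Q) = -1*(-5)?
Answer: 17989930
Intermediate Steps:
g(Q) = 5
f = 1 (f = 5 - 4 = 1)
F(N) = 1 + N (F(N) = N + 1 = 1 + N)
(-1591 - 3924)*(-3287 + F(24)) = (-1591 - 3924)*(-3287 + (1 + 24)) = -5515*(-3287 + 25) = -5515*(-3262) = 17989930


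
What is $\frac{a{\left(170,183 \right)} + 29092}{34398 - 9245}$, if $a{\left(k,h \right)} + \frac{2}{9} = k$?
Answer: $\frac{263356}{226377} \approx 1.1634$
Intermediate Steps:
$a{\left(k,h \right)} = - \frac{2}{9} + k$
$\frac{a{\left(170,183 \right)} + 29092}{34398 - 9245} = \frac{\left(- \frac{2}{9} + 170\right) + 29092}{34398 - 9245} = \frac{\frac{1528}{9} + 29092}{25153} = \frac{263356}{9} \cdot \frac{1}{25153} = \frac{263356}{226377}$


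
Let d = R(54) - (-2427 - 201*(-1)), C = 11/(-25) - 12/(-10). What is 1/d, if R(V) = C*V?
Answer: 25/56676 ≈ 0.00044110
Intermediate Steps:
C = 19/25 (C = 11*(-1/25) - 12*(-⅒) = -11/25 + 6/5 = 19/25 ≈ 0.76000)
R(V) = 19*V/25
d = 56676/25 (d = (19/25)*54 - (-2427 - 201*(-1)) = 1026/25 - (-2427 - 1*(-201)) = 1026/25 - (-2427 + 201) = 1026/25 - 1*(-2226) = 1026/25 + 2226 = 56676/25 ≈ 2267.0)
1/d = 1/(56676/25) = 25/56676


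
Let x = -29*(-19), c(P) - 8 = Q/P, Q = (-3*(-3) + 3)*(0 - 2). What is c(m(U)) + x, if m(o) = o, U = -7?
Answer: 3937/7 ≈ 562.43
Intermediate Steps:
Q = -24 (Q = (9 + 3)*(-2) = 12*(-2) = -24)
c(P) = 8 - 24/P
x = 551
c(m(U)) + x = (8 - 24/(-7)) + 551 = (8 - 24*(-1/7)) + 551 = (8 + 24/7) + 551 = 80/7 + 551 = 3937/7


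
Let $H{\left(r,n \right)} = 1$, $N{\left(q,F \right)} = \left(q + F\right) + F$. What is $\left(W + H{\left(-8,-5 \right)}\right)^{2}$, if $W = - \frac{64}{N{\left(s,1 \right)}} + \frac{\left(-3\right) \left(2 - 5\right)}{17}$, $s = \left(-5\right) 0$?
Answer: $\frac{268324}{289} \approx 928.46$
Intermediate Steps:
$s = 0$
$N{\left(q,F \right)} = q + 2 F$ ($N{\left(q,F \right)} = \left(F + q\right) + F = q + 2 F$)
$W = - \frac{535}{17}$ ($W = - \frac{64}{0 + 2 \cdot 1} + \frac{\left(-3\right) \left(2 - 5\right)}{17} = - \frac{64}{0 + 2} + \left(-3\right) \left(-3\right) \frac{1}{17} = - \frac{64}{2} + 9 \cdot \frac{1}{17} = \left(-64\right) \frac{1}{2} + \frac{9}{17} = -32 + \frac{9}{17} = - \frac{535}{17} \approx -31.471$)
$\left(W + H{\left(-8,-5 \right)}\right)^{2} = \left(- \frac{535}{17} + 1\right)^{2} = \left(- \frac{518}{17}\right)^{2} = \frac{268324}{289}$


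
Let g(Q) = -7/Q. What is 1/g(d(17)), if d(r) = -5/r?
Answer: 5/119 ≈ 0.042017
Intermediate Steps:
1/g(d(17)) = 1/(-7/((-5/17))) = 1/(-7/((-5*1/17))) = 1/(-7/(-5/17)) = 1/(-7*(-17/5)) = 1/(119/5) = 5/119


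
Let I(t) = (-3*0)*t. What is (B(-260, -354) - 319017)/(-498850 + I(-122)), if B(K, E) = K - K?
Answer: 319017/498850 ≈ 0.63950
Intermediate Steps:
B(K, E) = 0
I(t) = 0 (I(t) = 0*t = 0)
(B(-260, -354) - 319017)/(-498850 + I(-122)) = (0 - 319017)/(-498850 + 0) = -319017/(-498850) = -319017*(-1/498850) = 319017/498850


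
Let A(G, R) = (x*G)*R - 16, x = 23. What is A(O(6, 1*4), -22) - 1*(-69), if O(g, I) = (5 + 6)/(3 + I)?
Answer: -5195/7 ≈ -742.14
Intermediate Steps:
O(g, I) = 11/(3 + I)
A(G, R) = -16 + 23*G*R (A(G, R) = (23*G)*R - 16 = 23*G*R - 16 = -16 + 23*G*R)
A(O(6, 1*4), -22) - 1*(-69) = (-16 + 23*(11/(3 + 1*4))*(-22)) - 1*(-69) = (-16 + 23*(11/(3 + 4))*(-22)) + 69 = (-16 + 23*(11/7)*(-22)) + 69 = (-16 - 5566/7) + 69 = -5678/7 + 69 = -5195/7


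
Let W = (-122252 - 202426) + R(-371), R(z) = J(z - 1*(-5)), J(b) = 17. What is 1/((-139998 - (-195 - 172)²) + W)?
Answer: -1/599348 ≈ -1.6685e-6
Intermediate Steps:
R(z) = 17
W = -324661 (W = (-122252 - 202426) + 17 = -324678 + 17 = -324661)
1/((-139998 - (-195 - 172)²) + W) = 1/((-139998 - (-195 - 172)²) - 324661) = 1/((-139998 - 1*(-367)²) - 324661) = 1/((-139998 - 1*134689) - 324661) = 1/((-139998 - 134689) - 324661) = 1/(-274687 - 324661) = 1/(-599348) = -1/599348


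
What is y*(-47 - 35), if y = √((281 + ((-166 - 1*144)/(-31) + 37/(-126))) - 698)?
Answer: -41*I*√718466/21 ≈ -1654.9*I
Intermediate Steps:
y = I*√718466/42 (y = √((281 + ((-166 - 144)*(-1/31) + 37*(-1/126))) - 698) = √((281 + (-310*(-1/31) - 37/126)) - 698) = √((281 + (10 - 37/126)) - 698) = √((281 + 1223/126) - 698) = √(36629/126 - 698) = √(-51319/126) = I*√718466/42 ≈ 20.182*I)
y*(-47 - 35) = (I*√718466/42)*(-47 - 35) = (I*√718466/42)*(-82) = -41*I*√718466/21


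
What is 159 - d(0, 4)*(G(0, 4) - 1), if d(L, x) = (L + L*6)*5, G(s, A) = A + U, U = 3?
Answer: 159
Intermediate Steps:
G(s, A) = 3 + A (G(s, A) = A + 3 = 3 + A)
d(L, x) = 35*L (d(L, x) = (L + 6*L)*5 = (7*L)*5 = 35*L)
159 - d(0, 4)*(G(0, 4) - 1) = 159 - 35*0*((3 + 4) - 1) = 159 - 0*(7 - 1) = 159 - 0*6 = 159 - 1*0 = 159 + 0 = 159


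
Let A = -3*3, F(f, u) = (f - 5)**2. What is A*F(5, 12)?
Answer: 0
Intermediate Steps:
F(f, u) = (-5 + f)**2
A = -9
A*F(5, 12) = -9*(-5 + 5)**2 = -9*0**2 = -9*0 = 0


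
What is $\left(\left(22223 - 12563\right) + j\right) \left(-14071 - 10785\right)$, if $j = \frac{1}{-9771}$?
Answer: $- \frac{2346104623304}{9771} \approx -2.4011 \cdot 10^{8}$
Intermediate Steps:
$j = - \frac{1}{9771} \approx -0.00010234$
$\left(\left(22223 - 12563\right) + j\right) \left(-14071 - 10785\right) = \left(\left(22223 - 12563\right) - \frac{1}{9771}\right) \left(-14071 - 10785\right) = \left(9660 - \frac{1}{9771}\right) \left(-24856\right) = \frac{94387859}{9771} \left(-24856\right) = - \frac{2346104623304}{9771}$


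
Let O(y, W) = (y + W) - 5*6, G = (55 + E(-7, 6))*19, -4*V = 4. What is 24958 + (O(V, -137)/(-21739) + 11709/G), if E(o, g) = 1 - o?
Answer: 72189045729/2891287 ≈ 24968.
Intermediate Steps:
V = -1 (V = -¼*4 = -1)
G = 1197 (G = (55 + (1 - 1*(-7)))*19 = (55 + (1 + 7))*19 = (55 + 8)*19 = 63*19 = 1197)
O(y, W) = -30 + W + y (O(y, W) = (W + y) - 30 = -30 + W + y)
24958 + (O(V, -137)/(-21739) + 11709/G) = 24958 + ((-30 - 137 - 1)/(-21739) + 11709/1197) = 24958 + (-168*(-1/21739) + 11709*(1/1197)) = 24958 + (168/21739 + 1301/133) = 24958 + 28304783/2891287 = 72189045729/2891287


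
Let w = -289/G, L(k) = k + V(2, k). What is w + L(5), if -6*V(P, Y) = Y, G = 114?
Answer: 31/19 ≈ 1.6316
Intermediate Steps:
V(P, Y) = -Y/6
L(k) = 5*k/6 (L(k) = k - k/6 = 5*k/6)
w = -289/114 ≈ -2.5351
w + L(5) = -289/114 + (⅚)*5 = -289/114 + 25/6 = 31/19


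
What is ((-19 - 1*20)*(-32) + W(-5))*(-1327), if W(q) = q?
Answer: -1649461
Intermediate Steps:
((-19 - 1*20)*(-32) + W(-5))*(-1327) = ((-19 - 1*20)*(-32) - 5)*(-1327) = ((-19 - 20)*(-32) - 5)*(-1327) = (-39*(-32) - 5)*(-1327) = (1248 - 5)*(-1327) = 1243*(-1327) = -1649461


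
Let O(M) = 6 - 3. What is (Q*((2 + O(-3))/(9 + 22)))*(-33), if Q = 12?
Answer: -1980/31 ≈ -63.871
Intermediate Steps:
O(M) = 3
(Q*((2 + O(-3))/(9 + 22)))*(-33) = (12*((2 + 3)/(9 + 22)))*(-33) = (12*(5/31))*(-33) = (60/31)*(-33) = -1980/31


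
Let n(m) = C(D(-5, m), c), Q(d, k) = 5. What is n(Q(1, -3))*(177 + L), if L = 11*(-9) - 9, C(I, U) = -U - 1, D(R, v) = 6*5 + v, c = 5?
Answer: -414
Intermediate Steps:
D(R, v) = 30 + v
C(I, U) = -1 - U
L = -108 (L = -99 - 9 = -108)
n(m) = -6 (n(m) = -1 - 1*5 = -1 - 5 = -6)
n(Q(1, -3))*(177 + L) = -6*(177 - 108) = -6*69 = -414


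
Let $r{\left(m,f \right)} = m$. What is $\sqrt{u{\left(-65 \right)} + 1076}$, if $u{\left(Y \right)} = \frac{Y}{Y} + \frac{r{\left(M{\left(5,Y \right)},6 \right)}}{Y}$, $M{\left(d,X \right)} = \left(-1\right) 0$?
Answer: $\sqrt{1077} \approx 32.818$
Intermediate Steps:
$M{\left(d,X \right)} = 0$
$u{\left(Y \right)} = 1$ ($u{\left(Y \right)} = \frac{Y}{Y} + \frac{0}{Y} = 1 + 0 = 1$)
$\sqrt{u{\left(-65 \right)} + 1076} = \sqrt{1 + 1076} = \sqrt{1077}$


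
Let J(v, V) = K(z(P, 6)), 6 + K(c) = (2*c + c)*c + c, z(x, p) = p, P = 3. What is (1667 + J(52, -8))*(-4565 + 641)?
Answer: -6965100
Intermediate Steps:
K(c) = -6 + c + 3*c² (K(c) = -6 + ((2*c + c)*c + c) = -6 + ((3*c)*c + c) = -6 + (3*c² + c) = -6 + (c + 3*c²) = -6 + c + 3*c²)
J(v, V) = 108 (J(v, V) = -6 + 6 + 3*6² = -6 + 6 + 3*36 = -6 + 6 + 108 = 108)
(1667 + J(52, -8))*(-4565 + 641) = (1667 + 108)*(-4565 + 641) = 1775*(-3924) = -6965100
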